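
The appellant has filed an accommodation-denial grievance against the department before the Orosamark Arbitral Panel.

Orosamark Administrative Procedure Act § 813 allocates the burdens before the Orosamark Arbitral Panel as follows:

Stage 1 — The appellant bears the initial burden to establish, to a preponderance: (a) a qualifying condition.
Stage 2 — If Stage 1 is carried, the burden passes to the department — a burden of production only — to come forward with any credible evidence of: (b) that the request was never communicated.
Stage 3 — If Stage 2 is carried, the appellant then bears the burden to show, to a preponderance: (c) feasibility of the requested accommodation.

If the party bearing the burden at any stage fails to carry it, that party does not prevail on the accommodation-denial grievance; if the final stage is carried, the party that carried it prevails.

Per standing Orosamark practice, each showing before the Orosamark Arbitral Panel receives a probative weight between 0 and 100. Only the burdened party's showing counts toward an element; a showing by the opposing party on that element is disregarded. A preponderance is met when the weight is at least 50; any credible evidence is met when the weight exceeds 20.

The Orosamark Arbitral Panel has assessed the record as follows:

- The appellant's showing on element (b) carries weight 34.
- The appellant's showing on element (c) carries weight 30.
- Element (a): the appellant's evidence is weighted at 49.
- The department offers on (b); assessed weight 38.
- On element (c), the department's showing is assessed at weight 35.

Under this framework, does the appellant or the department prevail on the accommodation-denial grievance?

Stage 1 (appellant, a preponderance, weight is at least 50): (a) 49 < 50 — fails.
  Stage 1 not carried; the appellant fails its burden.
The analysis ends at Stage 1; the department prevails.

department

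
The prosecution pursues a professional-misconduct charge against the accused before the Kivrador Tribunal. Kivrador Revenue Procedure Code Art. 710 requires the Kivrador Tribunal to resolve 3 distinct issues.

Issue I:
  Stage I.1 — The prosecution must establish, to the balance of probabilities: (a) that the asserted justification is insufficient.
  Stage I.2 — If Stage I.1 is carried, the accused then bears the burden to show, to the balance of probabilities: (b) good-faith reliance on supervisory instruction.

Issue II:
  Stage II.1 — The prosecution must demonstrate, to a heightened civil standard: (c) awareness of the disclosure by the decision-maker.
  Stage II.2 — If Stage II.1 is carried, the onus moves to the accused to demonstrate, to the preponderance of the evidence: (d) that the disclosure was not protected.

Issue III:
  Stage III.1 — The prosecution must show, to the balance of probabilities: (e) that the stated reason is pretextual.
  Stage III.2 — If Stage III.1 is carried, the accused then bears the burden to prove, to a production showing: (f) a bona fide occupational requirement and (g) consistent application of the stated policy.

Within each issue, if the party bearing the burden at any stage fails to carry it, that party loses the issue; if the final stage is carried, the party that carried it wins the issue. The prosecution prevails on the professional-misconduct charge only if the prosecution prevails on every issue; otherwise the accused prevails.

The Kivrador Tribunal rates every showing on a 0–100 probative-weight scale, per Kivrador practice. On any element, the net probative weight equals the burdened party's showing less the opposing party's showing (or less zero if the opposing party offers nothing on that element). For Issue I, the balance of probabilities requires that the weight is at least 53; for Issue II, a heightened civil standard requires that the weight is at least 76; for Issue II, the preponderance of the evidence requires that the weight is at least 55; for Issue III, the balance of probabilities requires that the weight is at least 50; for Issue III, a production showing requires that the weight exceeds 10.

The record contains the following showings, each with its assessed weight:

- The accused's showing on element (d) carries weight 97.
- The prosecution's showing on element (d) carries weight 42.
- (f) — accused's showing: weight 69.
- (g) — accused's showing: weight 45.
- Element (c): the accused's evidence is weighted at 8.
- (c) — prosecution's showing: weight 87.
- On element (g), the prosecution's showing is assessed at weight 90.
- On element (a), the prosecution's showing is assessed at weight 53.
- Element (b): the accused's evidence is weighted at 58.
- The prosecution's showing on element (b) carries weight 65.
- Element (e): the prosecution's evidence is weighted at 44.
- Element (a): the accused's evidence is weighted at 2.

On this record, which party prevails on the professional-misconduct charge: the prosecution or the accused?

accused

— Issue I —
Stage I.1 (prosecution, the balance of probabilities, weight is at least 53): (a) net 53−2=51 < 53 — fails.
  The prosecution does not carry Stage I.1.
So the accused prevails on this issue.
— Issue II —
Stage II.1 — burden on prosecution; standard: a heightened civil standard (weight is at least 76).
    (c): 87 − 8 = 79 ≥ 76 [met]
  All elements met. The burden passes to the accused.
Stage II.2 — burden on accused; standard: the preponderance of the evidence (weight is at least 55).
    (d): 97 − 42 = 55 ≥ 55 [met]
  All elements met at the final stage.
All stages carried — the accused prevails on this issue.
— Issue III —
At Stage III.1 the prosecution must meet the balance of probabilities (weight is at least 50): on (e) the weight is 44, which does not reach 50, so (e) does not meet the standard.
  The prosecution does not carry Stage III.1.
The analysis ends at Stage III.1; the accused prevails on this issue.
Per-issue: Issue I → accused; Issue II → accused; Issue III → accused. The prosecution must prevail on every issue; overall, the accused prevails.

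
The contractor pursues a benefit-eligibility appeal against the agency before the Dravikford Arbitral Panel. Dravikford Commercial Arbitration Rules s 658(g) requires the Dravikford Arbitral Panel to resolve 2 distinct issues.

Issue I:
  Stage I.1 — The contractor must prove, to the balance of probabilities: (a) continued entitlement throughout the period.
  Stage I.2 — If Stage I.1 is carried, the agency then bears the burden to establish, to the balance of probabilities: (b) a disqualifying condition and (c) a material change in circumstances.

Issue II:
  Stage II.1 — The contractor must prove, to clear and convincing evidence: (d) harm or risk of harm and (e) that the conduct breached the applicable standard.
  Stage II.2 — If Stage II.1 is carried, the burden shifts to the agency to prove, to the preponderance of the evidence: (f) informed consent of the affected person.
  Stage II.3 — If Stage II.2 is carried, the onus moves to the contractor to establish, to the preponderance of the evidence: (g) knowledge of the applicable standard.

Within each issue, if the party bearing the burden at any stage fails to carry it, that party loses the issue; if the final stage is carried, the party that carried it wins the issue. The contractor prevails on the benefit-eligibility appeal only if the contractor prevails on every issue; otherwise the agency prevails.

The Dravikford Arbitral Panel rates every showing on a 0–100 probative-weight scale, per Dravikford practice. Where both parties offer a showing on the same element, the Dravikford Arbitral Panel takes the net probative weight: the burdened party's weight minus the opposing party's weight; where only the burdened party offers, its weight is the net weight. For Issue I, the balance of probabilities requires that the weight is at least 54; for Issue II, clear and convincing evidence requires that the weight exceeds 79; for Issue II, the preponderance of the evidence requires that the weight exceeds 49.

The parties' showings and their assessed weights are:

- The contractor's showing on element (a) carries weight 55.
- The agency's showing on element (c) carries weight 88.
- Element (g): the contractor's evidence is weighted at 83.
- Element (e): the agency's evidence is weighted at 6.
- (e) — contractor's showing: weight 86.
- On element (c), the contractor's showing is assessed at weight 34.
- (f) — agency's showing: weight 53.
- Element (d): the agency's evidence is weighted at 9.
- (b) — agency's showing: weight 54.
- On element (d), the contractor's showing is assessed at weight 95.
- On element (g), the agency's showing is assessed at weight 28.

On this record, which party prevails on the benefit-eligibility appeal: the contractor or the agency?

— Issue I —
Stage I.1 — burden on contractor; standard: the balance of probabilities (weight is at least 54).
    (a): 55 ≥ 54 [met]
  Stage I.1 carried; the burden shifts to the agency.
Stage I.2 — burden on agency; standard: the balance of probabilities (weight is at least 54).
    (b): 54 ≥ 54 [met]
    (c): 88 − 34 = 54 ≥ 54 [met]
  Stage I.2 carried; the final stage is satisfied.
With every stage satisfied, the agency prevails on this issue.
— Issue II —
At Stage II.1 the contractor must meet clear and convincing evidence (weight exceeds 79): on (d) the weight is 95 less the opposing 9 gives net 86, > 79, so (d) meets the standard; on (e) the weight is 86 less the opposing 6 gives net 80, which does exceed 79, so (e) meets the standard.
  All elements met. The burden passes to the agency.
At Stage II.2 the agency must meet the preponderance of the evidence (weight exceeds 49): on (f) the weight is 53, > 49, so (f) meets the standard.
  All elements met. The burden passes to the contractor.
At Stage II.3 the contractor must meet the preponderance of the evidence (weight exceeds 49): on (g) the weight is 83 less the opposing 28 gives net 55, which does exceed 49, so (g) meets the standard.
  All elements met at the final stage.
Every stage carried; the contractor prevails on this issue.
Per-issue: Issue I → agency; Issue II → contractor. The contractor must prevail on every issue; overall, the agency prevails.

agency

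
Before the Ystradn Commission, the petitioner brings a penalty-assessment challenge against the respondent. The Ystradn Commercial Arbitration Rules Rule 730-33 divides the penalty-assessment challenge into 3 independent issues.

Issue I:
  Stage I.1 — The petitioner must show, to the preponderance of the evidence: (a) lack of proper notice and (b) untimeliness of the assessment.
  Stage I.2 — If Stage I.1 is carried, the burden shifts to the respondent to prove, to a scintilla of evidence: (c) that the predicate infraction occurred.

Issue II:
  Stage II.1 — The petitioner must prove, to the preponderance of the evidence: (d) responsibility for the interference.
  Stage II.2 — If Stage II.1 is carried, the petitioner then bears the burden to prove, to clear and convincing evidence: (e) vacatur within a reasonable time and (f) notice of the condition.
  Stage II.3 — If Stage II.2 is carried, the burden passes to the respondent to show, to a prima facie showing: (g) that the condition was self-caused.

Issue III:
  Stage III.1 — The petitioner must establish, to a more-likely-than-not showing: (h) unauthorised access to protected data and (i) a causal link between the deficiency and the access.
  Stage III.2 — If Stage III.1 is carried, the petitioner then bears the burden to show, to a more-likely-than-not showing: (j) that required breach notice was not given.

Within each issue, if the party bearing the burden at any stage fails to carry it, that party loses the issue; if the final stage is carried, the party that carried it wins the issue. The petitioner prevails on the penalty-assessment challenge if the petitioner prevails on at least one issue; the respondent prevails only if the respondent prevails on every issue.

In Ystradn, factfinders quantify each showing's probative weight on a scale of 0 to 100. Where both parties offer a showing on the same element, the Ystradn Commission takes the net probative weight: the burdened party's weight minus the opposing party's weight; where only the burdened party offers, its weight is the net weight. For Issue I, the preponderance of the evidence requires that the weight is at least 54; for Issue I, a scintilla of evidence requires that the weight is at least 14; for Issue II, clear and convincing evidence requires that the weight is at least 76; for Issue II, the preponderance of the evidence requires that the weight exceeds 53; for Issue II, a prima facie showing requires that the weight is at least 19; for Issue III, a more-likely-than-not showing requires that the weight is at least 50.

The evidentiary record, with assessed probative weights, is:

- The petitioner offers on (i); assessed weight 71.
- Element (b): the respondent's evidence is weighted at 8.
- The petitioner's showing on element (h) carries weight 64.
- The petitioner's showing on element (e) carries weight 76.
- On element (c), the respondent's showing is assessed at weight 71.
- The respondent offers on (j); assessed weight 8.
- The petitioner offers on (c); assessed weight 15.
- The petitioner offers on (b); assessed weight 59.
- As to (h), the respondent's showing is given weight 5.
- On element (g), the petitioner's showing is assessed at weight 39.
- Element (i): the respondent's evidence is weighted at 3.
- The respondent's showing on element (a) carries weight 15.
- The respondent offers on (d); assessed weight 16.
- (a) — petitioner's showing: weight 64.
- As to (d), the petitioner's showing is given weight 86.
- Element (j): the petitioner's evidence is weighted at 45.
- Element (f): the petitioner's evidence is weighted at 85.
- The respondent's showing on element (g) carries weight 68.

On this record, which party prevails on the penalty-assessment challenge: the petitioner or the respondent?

respondent

— Issue I —
Stage I.1 (petitioner, the preponderance of the evidence, weight is at least 54): (a) net 64−15=49 < 54 — fails; (b) net 59−8=51 < 54 — fails.
  Stage I.1 not carried; the petitioner fails its burden.
So the respondent prevails on this issue.
— Issue II —
At Stage II.1 the petitioner must meet the preponderance of the evidence (weight exceeds 53): on (d) the weight is 86 less the opposing 16 gives net 70, which does exceed 53, so (d) meets the standard.
  Stage II.1 is satisfied; the petitioner continues to bear the burden.
At Stage II.2 the petitioner must meet clear and convincing evidence (weight is at least 76): on (e) the weight is 76, ≥ 76, so (e) meets the standard; on (f) the weight is 85, which does reach 76, so (f) meets the standard.
  The petitioner carries Stage II.2; the respondent now bears the burden.
At Stage II.3 the respondent must meet a prima facie showing (weight is at least 19): on (g) the weight is 68 less the opposing 39 gives net 29, which does reach 19, so (g) meets the standard.
  All elements met at the final stage.
With every stage satisfied, the respondent prevails on this issue.
— Issue III —
Stage III.1 (petitioner, a more-likely-than-not showing, weight is at least 50): (h) net 64−5=59 ≥ 50 — meets; (i) net 71−3=68 ≥ 50 — meets.
  Stage III.1 is satisfied; the petitioner continues to bear the burden.
Stage III.2 (petitioner, a more-likely-than-not showing, weight is at least 50): (j) net 45−8=37 < 50 — fails.
  The petitioner does not carry Stage III.2.
The respondent prevails on this issue.
Per-issue: Issue I → respondent; Issue II → respondent; Issue III → respondent. The petitioner must prevail on at least one issue; overall, the respondent prevails.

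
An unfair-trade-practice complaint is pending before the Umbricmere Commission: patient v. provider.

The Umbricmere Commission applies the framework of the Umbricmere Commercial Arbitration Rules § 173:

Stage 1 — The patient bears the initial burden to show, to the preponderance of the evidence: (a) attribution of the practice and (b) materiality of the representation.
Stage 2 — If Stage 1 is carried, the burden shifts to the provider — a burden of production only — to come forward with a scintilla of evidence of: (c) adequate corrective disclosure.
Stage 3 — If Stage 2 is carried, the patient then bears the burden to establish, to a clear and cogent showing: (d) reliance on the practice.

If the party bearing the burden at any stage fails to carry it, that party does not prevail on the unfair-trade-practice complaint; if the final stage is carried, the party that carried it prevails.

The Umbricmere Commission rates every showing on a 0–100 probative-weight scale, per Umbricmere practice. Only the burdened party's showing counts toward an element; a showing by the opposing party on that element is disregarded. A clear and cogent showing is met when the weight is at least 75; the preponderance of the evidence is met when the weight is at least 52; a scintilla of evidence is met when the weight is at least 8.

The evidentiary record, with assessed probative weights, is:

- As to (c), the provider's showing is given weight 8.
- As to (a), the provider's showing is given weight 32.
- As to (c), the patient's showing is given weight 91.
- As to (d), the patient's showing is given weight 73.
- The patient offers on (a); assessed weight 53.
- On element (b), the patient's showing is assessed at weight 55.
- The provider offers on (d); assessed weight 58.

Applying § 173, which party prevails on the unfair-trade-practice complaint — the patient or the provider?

provider

Stage 1 — burden on patient; standard: the preponderance of the evidence (weight is at least 52).
    (a): 53 (provider's 32 disregarded) ≥ 52 [met]
    (b): 55 ≥ 52 [met]
  All elements met. The burden passes to the provider.
Stage 2 — burden on provider; standard: a scintilla of evidence (weight is at least 8).
    (c): 8 (patient's 91 disregarded) ≥ 8 [met]
  Stage 2 is satisfied; the onus moves to the patient.
Stage 3 — burden on patient; standard: a clear and cogent showing (weight is at least 75).
    (d): 73 (provider's 58 disregarded) < 75 [not met]
  Not every element is met, so the patient fails to carry Stage 3.
So the provider prevails.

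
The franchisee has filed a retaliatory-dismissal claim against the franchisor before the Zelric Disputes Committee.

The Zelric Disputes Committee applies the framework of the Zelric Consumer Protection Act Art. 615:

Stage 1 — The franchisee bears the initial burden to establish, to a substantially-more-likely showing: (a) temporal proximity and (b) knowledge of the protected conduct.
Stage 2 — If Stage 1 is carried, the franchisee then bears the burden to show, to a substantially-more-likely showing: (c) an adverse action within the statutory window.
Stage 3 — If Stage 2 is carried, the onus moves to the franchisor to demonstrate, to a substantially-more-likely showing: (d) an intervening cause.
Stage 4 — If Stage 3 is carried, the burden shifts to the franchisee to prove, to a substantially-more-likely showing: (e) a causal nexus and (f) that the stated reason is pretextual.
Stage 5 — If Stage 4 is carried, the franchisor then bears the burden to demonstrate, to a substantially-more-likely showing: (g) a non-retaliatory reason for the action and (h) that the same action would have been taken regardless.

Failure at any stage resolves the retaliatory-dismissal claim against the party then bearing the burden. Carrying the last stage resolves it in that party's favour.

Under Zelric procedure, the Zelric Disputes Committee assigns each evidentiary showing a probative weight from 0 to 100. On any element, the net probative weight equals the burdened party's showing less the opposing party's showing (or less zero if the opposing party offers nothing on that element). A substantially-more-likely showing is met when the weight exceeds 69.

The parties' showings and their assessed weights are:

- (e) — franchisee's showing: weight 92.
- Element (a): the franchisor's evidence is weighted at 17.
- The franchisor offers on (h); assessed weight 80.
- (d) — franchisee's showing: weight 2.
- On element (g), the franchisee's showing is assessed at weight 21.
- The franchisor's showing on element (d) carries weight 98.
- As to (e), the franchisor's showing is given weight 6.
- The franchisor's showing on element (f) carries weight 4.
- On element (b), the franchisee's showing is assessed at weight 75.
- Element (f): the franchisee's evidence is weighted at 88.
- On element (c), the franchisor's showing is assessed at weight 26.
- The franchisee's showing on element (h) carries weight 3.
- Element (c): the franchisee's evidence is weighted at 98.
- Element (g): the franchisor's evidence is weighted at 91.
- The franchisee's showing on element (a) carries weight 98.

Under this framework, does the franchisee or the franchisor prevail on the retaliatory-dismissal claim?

At Stage 1 the franchisee must meet a substantially-more-likely showing (weight exceeds 69): on (a) the weight is 98 less the opposing 17 gives net 81, which does exceed 69, so (a) meets the standard; on (b) the weight is 75, > 69, so (b) meets the standard.
  All elements met. The franchisee retains the burden for Stage 2.
At Stage 2 the franchisee must meet a substantially-more-likely showing (weight exceeds 69): on (c) the weight is 98 less the opposing 26 gives net 72, > 69, so (c) meets the standard.
  Stage 2 is satisfied; the onus moves to the franchisor.
At Stage 3 the franchisor must meet a substantially-more-likely showing (weight exceeds 69): on (d) the weight is 98 less the opposing 2 gives net 96, which does exceed 69, so (d) meets the standard.
  Stage 3 is satisfied; the onus moves to the franchisee.
At Stage 4 the franchisee must meet a substantially-more-likely showing (weight exceeds 69): on (e) the weight is 92 less the opposing 6 gives net 86, which does exceed 69, so (e) meets the standard; on (f) the weight is 88 less the opposing 4 gives net 84, which does exceed 69, so (f) meets the standard.
  The franchisee carries Stage 4; the franchisor now bears the burden.
At Stage 5 the franchisor must meet a substantially-more-likely showing (weight exceeds 69): on (g) the weight is 91 less the opposing 21 gives net 70, which does exceed 69, so (g) meets the standard; on (h) the weight is 80 less the opposing 3 gives net 77, > 69, so (h) meets the standard.
  The franchisor carries the last stage.
With every stage satisfied, the franchisor prevails.

franchisor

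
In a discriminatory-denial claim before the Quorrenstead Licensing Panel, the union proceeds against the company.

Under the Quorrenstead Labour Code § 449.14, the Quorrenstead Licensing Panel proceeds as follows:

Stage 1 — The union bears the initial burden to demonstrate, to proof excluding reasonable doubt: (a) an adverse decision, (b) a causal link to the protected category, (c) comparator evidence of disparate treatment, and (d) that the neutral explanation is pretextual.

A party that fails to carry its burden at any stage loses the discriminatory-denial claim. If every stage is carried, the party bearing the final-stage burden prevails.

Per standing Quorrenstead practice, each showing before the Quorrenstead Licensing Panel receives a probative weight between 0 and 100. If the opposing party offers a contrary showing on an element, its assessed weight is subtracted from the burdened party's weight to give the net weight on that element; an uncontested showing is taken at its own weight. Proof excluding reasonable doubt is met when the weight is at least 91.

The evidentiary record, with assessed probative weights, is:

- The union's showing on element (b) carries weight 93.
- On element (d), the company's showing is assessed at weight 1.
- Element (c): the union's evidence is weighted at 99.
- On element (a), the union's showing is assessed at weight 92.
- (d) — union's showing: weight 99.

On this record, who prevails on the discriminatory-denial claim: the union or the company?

Stage 1 (union, proof excluding reasonable doubt, weight is at least 91): (a) 92 ≥ 91 — meets; (b) 93 ≥ 91 — meets; (c) 99 ≥ 91 — meets; (d) net 99−1=98 ≥ 91 — meets.
  The union carries the last stage.
With every stage satisfied, the union prevails.

union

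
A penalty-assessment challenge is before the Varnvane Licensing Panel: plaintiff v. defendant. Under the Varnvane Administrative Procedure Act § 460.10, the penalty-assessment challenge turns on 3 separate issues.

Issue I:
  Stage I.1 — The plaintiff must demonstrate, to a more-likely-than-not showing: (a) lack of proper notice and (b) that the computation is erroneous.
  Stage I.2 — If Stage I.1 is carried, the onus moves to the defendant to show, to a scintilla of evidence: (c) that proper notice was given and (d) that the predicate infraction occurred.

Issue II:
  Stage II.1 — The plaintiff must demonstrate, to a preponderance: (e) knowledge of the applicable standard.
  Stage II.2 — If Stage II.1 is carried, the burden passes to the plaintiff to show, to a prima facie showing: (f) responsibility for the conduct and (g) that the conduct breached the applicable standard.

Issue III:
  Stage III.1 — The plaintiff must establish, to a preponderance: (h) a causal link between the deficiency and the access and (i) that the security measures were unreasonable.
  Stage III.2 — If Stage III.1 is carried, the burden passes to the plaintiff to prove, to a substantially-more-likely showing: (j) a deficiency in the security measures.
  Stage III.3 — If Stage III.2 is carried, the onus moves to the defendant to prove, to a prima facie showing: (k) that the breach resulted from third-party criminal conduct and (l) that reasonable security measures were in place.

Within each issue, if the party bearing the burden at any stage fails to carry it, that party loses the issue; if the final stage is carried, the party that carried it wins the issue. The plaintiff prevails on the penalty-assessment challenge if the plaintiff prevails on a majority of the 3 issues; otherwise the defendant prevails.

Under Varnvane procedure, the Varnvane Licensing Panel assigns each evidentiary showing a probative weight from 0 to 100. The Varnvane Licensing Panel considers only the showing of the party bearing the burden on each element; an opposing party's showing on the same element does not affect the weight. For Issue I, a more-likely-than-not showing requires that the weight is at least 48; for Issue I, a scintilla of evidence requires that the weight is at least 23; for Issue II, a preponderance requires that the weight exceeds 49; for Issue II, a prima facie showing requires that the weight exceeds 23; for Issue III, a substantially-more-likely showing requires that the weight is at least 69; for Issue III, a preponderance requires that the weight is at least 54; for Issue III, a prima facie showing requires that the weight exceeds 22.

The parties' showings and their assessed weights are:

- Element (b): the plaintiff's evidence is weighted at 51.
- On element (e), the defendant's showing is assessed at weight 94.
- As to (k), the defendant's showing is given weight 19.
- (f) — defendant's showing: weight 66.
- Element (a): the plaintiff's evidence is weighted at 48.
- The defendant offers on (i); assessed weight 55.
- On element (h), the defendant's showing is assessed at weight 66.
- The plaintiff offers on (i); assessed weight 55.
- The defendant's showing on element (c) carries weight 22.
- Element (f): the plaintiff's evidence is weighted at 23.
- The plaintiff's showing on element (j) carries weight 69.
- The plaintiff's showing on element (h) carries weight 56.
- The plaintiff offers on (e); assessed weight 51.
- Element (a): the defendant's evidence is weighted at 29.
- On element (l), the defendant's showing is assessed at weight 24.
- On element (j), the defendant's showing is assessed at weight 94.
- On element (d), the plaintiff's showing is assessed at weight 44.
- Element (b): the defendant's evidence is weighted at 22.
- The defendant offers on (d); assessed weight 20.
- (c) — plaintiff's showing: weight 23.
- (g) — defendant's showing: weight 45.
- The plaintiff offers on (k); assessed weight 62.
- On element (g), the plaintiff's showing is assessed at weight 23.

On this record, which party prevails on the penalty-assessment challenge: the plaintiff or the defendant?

plaintiff

— Issue I —
Stage I.1 (plaintiff, a more-likely-than-not showing, weight is at least 48): (a) 48 (defendant's 29 disregarded) ≥ 48 — meets; (b) 51 (defendant's 22 disregarded) ≥ 48 — meets.
  Stage I.1 is satisfied; the onus moves to the defendant.
Stage I.2 (defendant, a scintilla of evidence, weight is at least 23): (c) 22 (plaintiff's 23 disregarded) < 23 — fails; (d) 20 (plaintiff's 44 disregarded) < 23 — fails.
  Stage I.2 not carried; the defendant fails its burden.
So the plaintiff prevails on this issue.
— Issue II —
Stage II.1 — burden on plaintiff; standard: a preponderance (weight exceeds 49).
    (e): 51 (defendant's 94 disregarded) > 49 [met]
  All elements met. The plaintiff retains the burden for Stage II.2.
Stage II.2 — burden on plaintiff; standard: a prima facie showing (weight exceeds 23).
    (f): 23 (defendant's 66 disregarded) ≤ 23 [not met]
    (g): 23 (defendant's 45 disregarded) ≤ 23 [not met]
  The plaintiff does not carry Stage II.2.
The defendant prevails on this issue.
— Issue III —
At Stage III.1 the plaintiff must meet a preponderance (weight is at least 54): on (h) the weight is 56 (the defendant's 66 is given no effect), which does reach 54, so (h) meets the standard; on (i) the weight is 55 (the defendant's 55 is given no effect), ≥ 54, so (i) meets the standard.
  Stage III.1 carried; the burden remains with the plaintiff.
At Stage III.2 the plaintiff must meet a substantially-more-likely showing (weight is at least 69): on (j) the weight is 69 (the defendant's 94 is given no effect), ≥ 69, so (j) meets the standard.
  The plaintiff carries Stage III.2; the defendant now bears the burden.
At Stage III.3 the defendant must meet a prima facie showing (weight exceeds 22): on (k) the weight is 19 (the plaintiff's 62 is given no effect), which does not exceed 22, so (k) does not meet the standard; on (l) the weight is 24, which does exceed 22, so (l) meets the standard.
  Not every element is met, so the defendant fails to carry Stage III.3.
The plaintiff prevails on this issue.
Per-issue: Issue I → plaintiff; Issue II → defendant; Issue III → plaintiff. The plaintiff must prevail on a majority of issues; overall, the plaintiff prevails.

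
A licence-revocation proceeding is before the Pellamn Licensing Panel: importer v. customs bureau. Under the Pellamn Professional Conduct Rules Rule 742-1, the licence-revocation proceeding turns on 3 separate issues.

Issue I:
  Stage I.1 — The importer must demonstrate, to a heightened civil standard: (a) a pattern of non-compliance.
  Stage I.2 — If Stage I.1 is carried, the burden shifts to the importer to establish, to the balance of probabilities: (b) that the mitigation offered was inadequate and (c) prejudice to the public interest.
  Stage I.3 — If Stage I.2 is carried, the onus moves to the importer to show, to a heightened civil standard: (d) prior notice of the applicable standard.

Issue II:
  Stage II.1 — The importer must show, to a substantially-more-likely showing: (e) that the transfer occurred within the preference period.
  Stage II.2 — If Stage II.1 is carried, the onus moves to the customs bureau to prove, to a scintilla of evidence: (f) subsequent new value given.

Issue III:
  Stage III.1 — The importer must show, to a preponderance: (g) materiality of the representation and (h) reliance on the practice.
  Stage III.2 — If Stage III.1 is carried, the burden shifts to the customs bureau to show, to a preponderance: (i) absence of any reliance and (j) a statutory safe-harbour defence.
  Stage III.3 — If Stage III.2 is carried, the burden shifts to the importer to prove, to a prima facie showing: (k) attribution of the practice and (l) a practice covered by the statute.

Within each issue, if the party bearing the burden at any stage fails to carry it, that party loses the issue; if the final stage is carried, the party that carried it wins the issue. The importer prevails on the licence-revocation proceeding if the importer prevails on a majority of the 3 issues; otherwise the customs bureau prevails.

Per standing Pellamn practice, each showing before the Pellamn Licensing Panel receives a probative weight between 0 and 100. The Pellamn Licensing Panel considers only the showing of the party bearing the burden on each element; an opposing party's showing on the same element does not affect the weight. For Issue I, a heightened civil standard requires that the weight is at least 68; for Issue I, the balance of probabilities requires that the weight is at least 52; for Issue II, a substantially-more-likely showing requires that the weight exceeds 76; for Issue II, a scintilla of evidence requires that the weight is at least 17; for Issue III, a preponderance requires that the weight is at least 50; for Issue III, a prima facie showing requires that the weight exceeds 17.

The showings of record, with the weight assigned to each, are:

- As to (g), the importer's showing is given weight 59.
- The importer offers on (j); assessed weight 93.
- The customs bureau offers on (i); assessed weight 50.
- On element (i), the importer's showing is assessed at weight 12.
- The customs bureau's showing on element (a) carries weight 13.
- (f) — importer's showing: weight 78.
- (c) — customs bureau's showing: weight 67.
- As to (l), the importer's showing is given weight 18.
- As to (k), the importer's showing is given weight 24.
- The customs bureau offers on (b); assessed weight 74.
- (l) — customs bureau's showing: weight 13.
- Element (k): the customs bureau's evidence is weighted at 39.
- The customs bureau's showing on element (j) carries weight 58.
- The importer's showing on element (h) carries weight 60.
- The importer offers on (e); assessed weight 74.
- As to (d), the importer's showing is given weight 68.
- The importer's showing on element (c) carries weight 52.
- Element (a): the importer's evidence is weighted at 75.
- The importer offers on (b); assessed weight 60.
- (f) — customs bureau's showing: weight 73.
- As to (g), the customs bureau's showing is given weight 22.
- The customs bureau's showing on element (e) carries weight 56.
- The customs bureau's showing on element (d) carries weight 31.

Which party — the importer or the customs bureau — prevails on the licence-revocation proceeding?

— Issue I —
Stage I.1 — burden on importer; standard: a heightened civil standard (weight is at least 68).
    (a): 75 (customs bureau's 13 disregarded) ≥ 68 [met]
  Stage I.1 carried; the burden remains with the importer.
Stage I.2 — burden on importer; standard: the balance of probabilities (weight is at least 52).
    (b): 60 (customs bureau's 74 disregarded) ≥ 52 [met]
    (c): 52 (customs bureau's 67 disregarded) ≥ 52 [met]
  Stage I.2 is satisfied; the importer continues to bear the burden.
Stage I.3 — burden on importer; standard: a heightened civil standard (weight is at least 68).
    (d): 68 (customs bureau's 31 disregarded) ≥ 68 [met]
  All elements met at the final stage.
With every stage satisfied, the importer prevails on this issue.
— Issue II —
Stage II.1 — burden on importer; standard: a substantially-more-likely showing (weight exceeds 76).
    (e): 74 (customs bureau's 56 disregarded) ≤ 76 [not met]
  The importer does not carry Stage II.1.
So the customs bureau prevails on this issue.
— Issue III —
Stage III.1 (importer, a preponderance, weight is at least 50): (g) 59 (customs bureau's 22 disregarded) ≥ 50 — meets; (h) 60 ≥ 50 — meets.
  All elements met. The burden passes to the customs bureau.
Stage III.2 (customs bureau, a preponderance, weight is at least 50): (i) 50 (importer's 12 disregarded) ≥ 50 — meets; (j) 58 (importer's 93 disregarded) ≥ 50 — meets.
  All elements met. The burden passes to the importer.
Stage III.3 (importer, a prima facie showing, weight exceeds 17): (k) 24 (customs bureau's 39 disregarded) > 17 — meets; (l) 18 (customs bureau's 13 disregarded) > 17 — meets.
  All elements met at the final stage.
With every stage satisfied, the importer prevails on this issue.
Per-issue: Issue I → importer; Issue II → customs bureau; Issue III → importer. The importer must prevail on a majority of issues; overall, the importer prevails.

importer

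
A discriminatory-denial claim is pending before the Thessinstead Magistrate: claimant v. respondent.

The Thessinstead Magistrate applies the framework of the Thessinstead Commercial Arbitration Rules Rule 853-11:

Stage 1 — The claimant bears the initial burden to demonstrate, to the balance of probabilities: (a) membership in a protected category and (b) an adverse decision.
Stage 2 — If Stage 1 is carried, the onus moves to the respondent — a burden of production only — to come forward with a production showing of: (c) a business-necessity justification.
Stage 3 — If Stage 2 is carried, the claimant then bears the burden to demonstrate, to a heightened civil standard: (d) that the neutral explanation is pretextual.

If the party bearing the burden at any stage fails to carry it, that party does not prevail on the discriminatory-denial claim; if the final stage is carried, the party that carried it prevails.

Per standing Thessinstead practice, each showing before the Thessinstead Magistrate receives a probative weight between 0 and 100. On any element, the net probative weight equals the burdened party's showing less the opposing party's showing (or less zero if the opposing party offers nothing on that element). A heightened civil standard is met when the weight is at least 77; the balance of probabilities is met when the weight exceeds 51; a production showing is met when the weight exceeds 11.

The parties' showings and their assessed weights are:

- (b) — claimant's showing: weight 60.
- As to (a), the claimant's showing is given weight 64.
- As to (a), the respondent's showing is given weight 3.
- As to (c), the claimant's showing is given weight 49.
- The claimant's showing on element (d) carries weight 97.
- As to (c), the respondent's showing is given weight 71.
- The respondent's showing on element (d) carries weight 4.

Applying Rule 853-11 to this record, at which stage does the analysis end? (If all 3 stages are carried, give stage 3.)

Stage 1 (claimant, the balance of probabilities, weight exceeds 51): (a) net 64−3=61 > 51 — meets; (b) 60 > 51 — meets.
  Stage 1 is satisfied; the onus moves to the respondent.
Stage 2 (respondent, a production showing, weight exceeds 11): (c) net 71−49=22 > 11 — meets.
  Stage 2 is satisfied; the onus moves to the claimant.
Stage 3 (claimant, a heightened civil standard, weight is at least 77): (d) net 97−4=93 ≥ 77 — meets.
  The claimant carries the last stage.
With every stage satisfied, the claimant prevails.

stage 3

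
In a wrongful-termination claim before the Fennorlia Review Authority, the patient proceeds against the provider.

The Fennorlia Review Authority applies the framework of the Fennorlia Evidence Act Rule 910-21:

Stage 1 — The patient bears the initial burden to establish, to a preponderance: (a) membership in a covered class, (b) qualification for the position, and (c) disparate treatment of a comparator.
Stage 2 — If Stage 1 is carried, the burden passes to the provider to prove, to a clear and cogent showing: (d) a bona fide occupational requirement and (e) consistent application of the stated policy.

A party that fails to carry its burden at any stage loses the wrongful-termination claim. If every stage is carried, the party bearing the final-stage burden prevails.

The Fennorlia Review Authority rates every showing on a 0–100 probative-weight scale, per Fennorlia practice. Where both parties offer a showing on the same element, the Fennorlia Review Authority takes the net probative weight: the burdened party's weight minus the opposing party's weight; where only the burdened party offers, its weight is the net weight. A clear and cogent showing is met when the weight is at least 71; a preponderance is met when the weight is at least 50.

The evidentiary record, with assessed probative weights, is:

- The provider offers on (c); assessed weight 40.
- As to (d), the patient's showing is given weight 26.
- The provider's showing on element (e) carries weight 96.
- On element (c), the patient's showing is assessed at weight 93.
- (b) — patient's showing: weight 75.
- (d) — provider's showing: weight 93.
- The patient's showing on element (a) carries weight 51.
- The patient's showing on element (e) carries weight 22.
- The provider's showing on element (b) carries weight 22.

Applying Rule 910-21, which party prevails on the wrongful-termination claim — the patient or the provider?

At Stage 1 the patient must meet a preponderance (weight is at least 50): on (a) the weight is 51, which does reach 50, so (a) meets the standard; on (b) the weight is 75 less the opposing 22 gives net 53, ≥ 50, so (b) meets the standard; on (c) the weight is 93 less the opposing 40 gives net 53, ≥ 50, so (c) meets the standard.
  The patient carries Stage 1; the provider now bears the burden.
At Stage 2 the provider must meet a clear and cogent showing (weight is at least 71): on (d) the weight is 93 less the opposing 26 gives net 67, which does not reach 71, so (d) does not meet the standard; on (e) the weight is 96 less the opposing 22 gives net 74, which does reach 71, so (e) meets the standard.
  Stage 2 not carried; the provider fails its burden.
The analysis ends at Stage 2; the patient prevails.

patient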